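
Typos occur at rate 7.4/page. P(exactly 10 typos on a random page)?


Poisson(λ=7.4): P(X=10) = e^(-λ)×λ^k/k!
= e^(-7.4) × 7.4^10 / 10!
≈ 0.0006112527611 × 492399039.736 / 3628800 ≈ 0.082942

P(X=10) ≈ 0.082942 ≈ 8.29%


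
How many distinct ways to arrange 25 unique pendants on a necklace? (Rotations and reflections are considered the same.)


Free circular arrangements: rotations and reflections both identified.
(n-1)!/2 = 24!/2 = 620448401733239439360000/2 = 310224200866619719680000

310224200866619719680000


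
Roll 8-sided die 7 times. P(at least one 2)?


P(no 2)^7 = (7/8)^7 = 823543/2097152
P(≥1) = 1 - 823543/2097152 = 1273609/2097152

P = 1273609/2097152 ≈ 60.73%


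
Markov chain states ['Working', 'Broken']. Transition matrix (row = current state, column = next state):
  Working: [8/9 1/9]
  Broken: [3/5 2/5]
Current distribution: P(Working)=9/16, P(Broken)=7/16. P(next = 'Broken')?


P(next=Broken) = Σᵢ P(now=i)×P(i→Broken)
= 9/16×1/9 + 7/16×2/5
= 1/16 + 7/40 = 19/80

P = 19/80 ≈ 0.2375


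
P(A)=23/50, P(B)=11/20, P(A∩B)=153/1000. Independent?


P(A)×P(B) = 253/1000
P(A∩B) = 153/1000
Not equal → NOT independent

No, not independent


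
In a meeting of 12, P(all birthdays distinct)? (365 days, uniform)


P(all different) = Π(365-i)/365 for i=0..11
= (365/365)×(364/365)×...×(354/365)
= 0.832975

P ≈ 0.8330 ≈ 83.30%


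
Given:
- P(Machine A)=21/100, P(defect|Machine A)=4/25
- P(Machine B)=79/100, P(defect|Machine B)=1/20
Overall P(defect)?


P(B) = Σ P(B|Aᵢ)×P(Aᵢ)
  4/25×21/100 = 21/625
  1/20×79/100 = 79/2000
Sum = 731/10000

P(defect) = 731/10000 ≈ 7.31%


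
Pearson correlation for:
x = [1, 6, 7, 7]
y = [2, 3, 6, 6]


n=4, Σx=21, Σy=17, Σxy=104, Σx²=135, Σy²=85
r = (4×104 - 21×17)/√((4×135 - 21²)(4×85 - 17²))
= 59/√(99×51) = 59/√5049 ≈ 59/71.0563 ≈ 0.8303

r ≈ 0.8303


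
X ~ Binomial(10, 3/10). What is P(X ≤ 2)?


P(X ≤ 2) = Σ P(X=i) for i=0..2
P(X=0) = 282475249/10000000000
P(X=1) = 121060821/1000000000
P(X=2) = 466948881/2000000000
Sum = 478478483/1250000000

P(X ≤ 2) = 478478483/1250000000 ≈ 38.28%


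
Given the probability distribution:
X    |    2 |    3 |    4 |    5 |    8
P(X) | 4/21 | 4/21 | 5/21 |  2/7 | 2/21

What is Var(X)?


E[X] = 86/21
E[X²] = 410/21
Var(X) = E[X²] - (E[X])² = 410/21 - 7396/441 = 1214/441

Var(X) = 1214/441 ≈ 2.7528


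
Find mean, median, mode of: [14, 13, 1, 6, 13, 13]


Sorted: [1, 6, 13, 13, 13, 14]
Mean = 60/6 = 10
Median = 13
Freq: {14: 1, 13: 3, 1: 1, 6: 1}
Mode: [13]

Mean=10, Median=13, Mode=13


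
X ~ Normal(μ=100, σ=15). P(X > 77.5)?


z = (77.5-100)/15 = -1.5
P(X > 77.5) = 1 - P(Z ≤ -1.5) = 1 - 0.0668 = 0.9332

P(X > 77.5) ≈ 0.9332


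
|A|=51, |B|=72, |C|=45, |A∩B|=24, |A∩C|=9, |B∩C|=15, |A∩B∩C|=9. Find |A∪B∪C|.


|A∪B∪C| = 51+72+45-24-9-15+9 = 129

|A∪B∪C| = 129


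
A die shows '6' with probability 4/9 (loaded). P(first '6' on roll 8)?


Geometric: P(X=8) = (1-p)^(k-1)×p = (5/9)^7×4/9 = 312500/43046721

P(X=8) = 312500/43046721 ≈ 0.73%


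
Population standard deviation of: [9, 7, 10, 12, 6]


Mean = 44/5
  (9-44/5)²=1/25
  (7-44/5)²=81/25
  (10-44/5)²=36/25
  (12-44/5)²=256/25
  (6-44/5)²=196/25
Σ(x-μ)² = 114/5
σ² = (114/5)/5 = 114/25

σ = √(114/25) ≈ 2.1354


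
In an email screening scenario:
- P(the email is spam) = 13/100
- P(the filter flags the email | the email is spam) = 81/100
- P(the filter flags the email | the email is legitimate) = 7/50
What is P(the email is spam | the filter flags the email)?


Using Bayes' theorem:
P(A|B) = P(B|A)·P(A) / P(B)

P(the filter flags the email) = 81/100 × 13/100 + 7/50 × 87/100
= 1053/10000 + 609/5000 = 2271/10000

P(the email is spam|the filter flags the email) = (1053/10000) / (2271/10000) = 351/757

P(the email is spam|the filter flags the email) = 351/757 ≈ 46.37%


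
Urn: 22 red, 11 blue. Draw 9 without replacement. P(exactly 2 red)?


Hypergeometric: C(22,2)×C(11,7)/C(33,9)
= 231×330/38567100 = 231/116870

P(X=2) = 231/116870 ≈ 0.20%


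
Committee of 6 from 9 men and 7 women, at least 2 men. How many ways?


Count by #men:
  2M,4W: C(9,2)×C(7,4)=1260
  3M,3W: C(9,3)×C(7,3)=2940
  4M,2W: C(9,4)×C(7,2)=2646
  5M,1W: C(9,5)×C(7,1)=882
  6M,0W: C(9,6)×C(7,0)=84
Total = 7812

7812


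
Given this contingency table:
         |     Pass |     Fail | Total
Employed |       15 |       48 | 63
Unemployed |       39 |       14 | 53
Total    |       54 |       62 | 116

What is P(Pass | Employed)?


P(Pass | Employed) = 15/(15+48) = 15/63 = 5/21

P(Pass|Employed) = 5/21 ≈ 23.81%


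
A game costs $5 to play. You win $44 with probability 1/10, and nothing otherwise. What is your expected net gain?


E[gain] = (44-5)×1/10 + (-5)×9/10
= 39/10 - 9/2 = -3/5

Expected net gain = $-3/5 ≈ $-0.60


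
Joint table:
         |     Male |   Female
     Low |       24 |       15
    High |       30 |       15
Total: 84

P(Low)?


P(Low) = (24+15)/84 = 39/84 = 13/28

P(Low) = 13/28 ≈ 46.43%


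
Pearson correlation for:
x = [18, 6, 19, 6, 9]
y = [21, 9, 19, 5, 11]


n=5, Σx=58, Σy=65, Σxy=922, Σx²=838, Σy²=1029
r = (5×922 - 58×65)/√((5×838 - 58²)(5×1029 - 65²))
= 840/√(826×920) = 840/√759920 ≈ 840/871.7339 ≈ 0.9636

r ≈ 0.9636


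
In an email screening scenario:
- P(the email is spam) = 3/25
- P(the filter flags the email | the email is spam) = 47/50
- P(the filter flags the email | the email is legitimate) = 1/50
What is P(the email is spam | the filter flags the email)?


Using Bayes' theorem:
P(A|B) = P(B|A)·P(A) / P(B)

P(the filter flags the email) = 47/50 × 3/25 + 1/50 × 22/25
= 141/1250 + 11/625 = 163/1250

P(the email is spam|the filter flags the email) = (141/1250) / (163/1250) = 141/163

P(the email is spam|the filter flags the email) = 141/163 ≈ 86.50%


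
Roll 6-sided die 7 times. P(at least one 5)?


P(no 5)^7 = (5/6)^7 = 78125/279936
P(≥1) = 1 - 78125/279936 = 201811/279936

P = 201811/279936 ≈ 72.09%


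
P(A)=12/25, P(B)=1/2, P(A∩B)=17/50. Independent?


P(A)×P(B) = 6/25
P(A∩B) = 17/50
Not equal → NOT independent

No, not independent


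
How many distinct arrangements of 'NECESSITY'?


Letters: 9, freq: {'N': 1, 'E': 2, 'C': 1, 'S': 2, 'I': 1, 'T': 1, 'Y': 1}
9!/(1!×2!×1!×2!×1!×1!×1!) = 362880/4 = 90720

90720


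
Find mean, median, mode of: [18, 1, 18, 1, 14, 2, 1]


Sorted: [1, 1, 1, 2, 14, 18, 18]
Mean = 55/7
Median = 2
Freq: {18: 2, 1: 3, 14: 1, 2: 1}
Mode: [1]

Mean=55/7, Median=2, Mode=1


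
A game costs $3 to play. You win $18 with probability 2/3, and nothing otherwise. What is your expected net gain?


E[gain] = (18-3)×2/3 + (-3)×1/3
= 10 - 1 = 9

Expected net gain = $9 ≈ $9.00


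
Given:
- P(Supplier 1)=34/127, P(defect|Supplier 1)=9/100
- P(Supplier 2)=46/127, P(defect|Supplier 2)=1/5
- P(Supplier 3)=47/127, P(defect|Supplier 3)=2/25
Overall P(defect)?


P(B) = Σ P(B|Aᵢ)×P(Aᵢ)
  9/100×34/127 = 153/6350
  1/5×46/127 = 46/635
  2/25×47/127 = 94/3175
Sum = 801/6350

P(defect) = 801/6350 ≈ 12.61%


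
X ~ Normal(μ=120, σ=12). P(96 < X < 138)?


z₁=(96-120)/12=-2.0, z₂=(138-120)/12=1.5
P = Φ(1.5) - Φ(-2.0) = 0.933193 - 0.022750 = 0.910443 ≈ 0.9104

P(96 < X < 138) ≈ 0.9104


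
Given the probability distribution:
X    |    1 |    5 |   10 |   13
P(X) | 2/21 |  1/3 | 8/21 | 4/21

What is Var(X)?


E[X] = 169/21
E[X²] = 551/7
Var(X) = E[X²] - (E[X])² = 551/7 - 28561/441 = 6152/441

Var(X) = 6152/441 ≈ 13.9501


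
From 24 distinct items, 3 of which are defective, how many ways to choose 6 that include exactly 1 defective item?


Choose 1 of the 3 defective items and 5 of the other 21 items:
C(3,1)×C(21,5) = 3×20349 = 61047

61047


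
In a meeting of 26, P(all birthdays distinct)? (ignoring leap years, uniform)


P(all different) = Π(365-i)/365 for i=0..25
= (365/365)×(364/365)×...×(340/365)
= 0.401759

P ≈ 0.4018 ≈ 40.18%


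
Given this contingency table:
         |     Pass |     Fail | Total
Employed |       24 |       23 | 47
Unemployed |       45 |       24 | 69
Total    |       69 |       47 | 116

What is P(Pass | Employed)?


P(Pass | Employed) = 24/(24+23) = 24/47

P(Pass|Employed) = 24/47 ≈ 51.06%


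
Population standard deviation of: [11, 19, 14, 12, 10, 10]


Mean = 76/6 = 38/3
  (11-38/3)²=25/9
  (19-38/3)²=361/9
  (14-38/3)²=16/9
  (12-38/3)²=4/9
  (10-38/3)²=64/9
  (10-38/3)²=64/9
Σ(x-μ)² = 178/3
σ² = (178/3)/6 = 89/9

σ = √(89/9) ≈ 3.1447


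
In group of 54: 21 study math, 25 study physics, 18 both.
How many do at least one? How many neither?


|A∪B| = 21+25-18 = 28
Neither = 54-28 = 26

At least one: 28; Neither: 26


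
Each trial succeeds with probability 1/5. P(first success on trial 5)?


Geometric: P(X=5) = (1-p)^(k-1)×p = (4/5)^4×1/5 = 256/3125

P(X=5) = 256/3125 ≈ 8.19%


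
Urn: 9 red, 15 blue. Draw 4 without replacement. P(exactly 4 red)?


Hypergeometric: C(9,4)×C(15,0)/C(24,4)
= 126×1/10626 = 3/253

P(X=4) = 3/253 ≈ 1.19%


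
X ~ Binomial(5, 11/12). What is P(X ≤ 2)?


P(X ≤ 2) = Σ P(X=i) for i=0..2
P(X=0) = 1/248832
P(X=1) = 55/248832
P(X=2) = 605/124416
Sum = 211/41472

P(X ≤ 2) = 211/41472 ≈ 0.51%


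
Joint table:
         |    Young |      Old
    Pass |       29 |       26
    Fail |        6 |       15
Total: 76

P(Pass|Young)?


P(Pass|Young) = 29/(29+6) = 29/35

P = 29/35 ≈ 82.86%


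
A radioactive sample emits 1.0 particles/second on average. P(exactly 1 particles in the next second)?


Poisson(λ=1.0): P(X=1) = e^(-λ)×λ^k/k!
= e^(-1.0) × 1.0^1 / 1!
≈ 0.3678794412 × 1 / 1 ≈ 0.367879

P(X=1) ≈ 0.367879 ≈ 36.79%


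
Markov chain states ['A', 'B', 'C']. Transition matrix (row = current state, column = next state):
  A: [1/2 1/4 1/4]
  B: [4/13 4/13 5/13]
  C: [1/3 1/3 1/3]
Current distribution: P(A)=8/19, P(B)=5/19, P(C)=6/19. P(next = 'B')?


P(next=B) = Σᵢ P(now=i)×P(i→B)
= 8/19×1/4 + 5/19×4/13 + 6/19×1/3
= 2/19 + 20/247 + 2/19 = 72/247

P = 72/247 ≈ 0.2915


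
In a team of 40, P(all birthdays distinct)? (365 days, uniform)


P(all different) = Π(365-i)/365 for i=0..39
= (365/365)×(364/365)×...×(326/365)
= 0.108768

P ≈ 0.1088 ≈ 10.88%


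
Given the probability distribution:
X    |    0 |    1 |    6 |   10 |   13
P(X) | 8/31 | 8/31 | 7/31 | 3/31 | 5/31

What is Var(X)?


E[X] = 145/31
E[X²] = 1405/31
Var(X) = E[X²] - (E[X])² = 1405/31 - 21025/961 = 22530/961

Var(X) = 22530/961 ≈ 23.4443


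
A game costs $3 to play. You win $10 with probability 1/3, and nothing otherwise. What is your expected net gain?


E[gain] = (10-3)×1/3 + (-3)×2/3
= 7/3 - 2 = 1/3

Expected net gain = $1/3 ≈ $0.33


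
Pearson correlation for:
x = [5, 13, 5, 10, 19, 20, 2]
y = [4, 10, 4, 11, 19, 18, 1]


n=7, Σx=74, Σy=67, Σxy=1003, Σx²=1084, Σy²=939
r = (7×1003 - 74×67)/√((7×1084 - 74²)(7×939 - 67²))
= 2063/√(2112×2084) = 2063/√4401408 ≈ 2063/2097.9533 ≈ 0.9833

r ≈ 0.9833


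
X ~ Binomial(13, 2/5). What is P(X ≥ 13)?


P(X ≥ 13) = Σ P(X=i) for i=13..13
P(X=13) = 8192/1220703125
Sum = 8192/1220703125

P(X ≥ 13) = 8192/1220703125 ≈ 0.00%


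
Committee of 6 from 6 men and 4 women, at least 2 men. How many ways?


Count by #men:
  2M,4W: C(6,2)×C(4,4)=15
  3M,3W: C(6,3)×C(4,3)=80
  4M,2W: C(6,4)×C(4,2)=90
  5M,1W: C(6,5)×C(4,1)=24
  6M,0W: C(6,6)×C(4,0)=1
Total = 210

210


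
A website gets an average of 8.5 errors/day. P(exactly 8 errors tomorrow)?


Poisson(λ=8.5): P(X=8) = e^(-λ)×λ^k/k!
= e^(-8.5) × 8.5^8 / 8!
≈ 0.000203468369 × 27249052.5039 / 40320 ≈ 0.137508

P(X=8) ≈ 0.137508 ≈ 13.75%


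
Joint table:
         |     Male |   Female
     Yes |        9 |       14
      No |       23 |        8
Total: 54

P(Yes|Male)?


P(Yes|Male) = 9/(9+23) = 9/32

P = 9/32 ≈ 28.12%


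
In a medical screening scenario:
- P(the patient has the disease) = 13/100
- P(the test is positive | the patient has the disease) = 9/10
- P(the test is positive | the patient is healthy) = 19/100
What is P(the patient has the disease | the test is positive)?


Using Bayes' theorem:
P(A|B) = P(B|A)·P(A) / P(B)

P(the test is positive) = 9/10 × 13/100 + 19/100 × 87/100
= 117/1000 + 1653/10000 = 2823/10000

P(the patient has the disease|the test is positive) = (117/1000) / (2823/10000) = 390/941

P(the patient has the disease|the test is positive) = 390/941 ≈ 41.45%


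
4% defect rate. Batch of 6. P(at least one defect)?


P(all good) = (24/25)^6 = 191102976/244140625
P(≥1 defect) = 53037649/244140625

P = 53037649/244140625 ≈ 21.72%


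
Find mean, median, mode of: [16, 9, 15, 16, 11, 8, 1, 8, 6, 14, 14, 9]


Sorted: [1, 6, 8, 8, 9, 9, 11, 14, 14, 15, 16, 16]
Mean = 127/12
Median = 10
Freq: {16: 2, 9: 2, 15: 1, 11: 1, 8: 2, 1: 1, 6: 1, 14: 2}
Mode: [8, 9, 14, 16]

Mean=127/12, Median=10, Mode=[8, 9, 14, 16]


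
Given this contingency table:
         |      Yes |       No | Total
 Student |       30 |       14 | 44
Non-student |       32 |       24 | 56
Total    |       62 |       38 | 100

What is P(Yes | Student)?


P(Yes | Student) = 30/(30+14) = 30/44 = 15/22

P(Yes|Student) = 15/22 ≈ 68.18%


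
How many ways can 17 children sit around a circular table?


Circular arrangements of 17 distinct objects: fix one position to break rotational symmetry.
(n-1)! = 16! = 20922789888000

20922789888000


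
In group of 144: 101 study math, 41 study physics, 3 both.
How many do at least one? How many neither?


|A∪B| = 101+41-3 = 139
Neither = 144-139 = 5

At least one: 139; Neither: 5


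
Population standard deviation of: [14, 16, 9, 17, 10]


Mean = 66/5
  (14-66/5)²=16/25
  (16-66/5)²=196/25
  (9-66/5)²=441/25
  (17-66/5)²=361/25
  (10-66/5)²=256/25
Σ(x-μ)² = 254/5
σ² = (254/5)/5 = 254/25

σ = √(254/25) ≈ 3.1875


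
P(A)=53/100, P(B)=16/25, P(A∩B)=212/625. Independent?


P(A)×P(B) = 212/625
P(A∩B) = 212/625
Equal ✓ → Independent

Yes, independent


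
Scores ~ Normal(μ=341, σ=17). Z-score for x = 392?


z = (x - μ)/σ = (392 - 341)/17 = 3.0

z = 3.0


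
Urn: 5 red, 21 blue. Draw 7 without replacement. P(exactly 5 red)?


Hypergeometric: C(5,5)×C(21,2)/C(26,7)
= 1×210/657800 = 21/65780

P(X=5) = 21/65780 ≈ 0.03%


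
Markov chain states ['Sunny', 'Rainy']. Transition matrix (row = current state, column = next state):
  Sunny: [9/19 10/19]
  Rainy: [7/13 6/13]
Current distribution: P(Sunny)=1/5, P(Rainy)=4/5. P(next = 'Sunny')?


P(next=Sunny) = Σᵢ P(now=i)×P(i→Sunny)
= 1/5×9/19 + 4/5×7/13
= 9/95 + 28/65 = 649/1235

P = 649/1235 ≈ 0.5255


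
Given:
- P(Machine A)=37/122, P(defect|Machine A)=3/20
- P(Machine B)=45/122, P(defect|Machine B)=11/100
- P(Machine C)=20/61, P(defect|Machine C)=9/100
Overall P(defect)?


P(B) = Σ P(B|Aᵢ)×P(Aᵢ)
  3/20×37/122 = 111/2440
  11/100×45/122 = 99/2440
  9/100×20/61 = 9/305
Sum = 141/1220

P(defect) = 141/1220 ≈ 11.56%


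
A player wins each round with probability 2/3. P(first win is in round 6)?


Geometric: P(X=6) = (1-p)^(k-1)×p = (1/3)^5×2/3 = 2/729

P(X=6) = 2/729 ≈ 0.27%


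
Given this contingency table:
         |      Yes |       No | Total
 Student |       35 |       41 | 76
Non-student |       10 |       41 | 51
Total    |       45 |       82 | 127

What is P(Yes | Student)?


P(Yes | Student) = 35/(35+41) = 35/76

P(Yes|Student) = 35/76 ≈ 46.05%


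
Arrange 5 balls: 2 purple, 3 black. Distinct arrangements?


5!/(2!×3!) = 10

10


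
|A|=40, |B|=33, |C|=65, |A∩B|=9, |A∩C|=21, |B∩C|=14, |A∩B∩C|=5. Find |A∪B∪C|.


|A∪B∪C| = 40+33+65-9-21-14+5 = 99

|A∪B∪C| = 99


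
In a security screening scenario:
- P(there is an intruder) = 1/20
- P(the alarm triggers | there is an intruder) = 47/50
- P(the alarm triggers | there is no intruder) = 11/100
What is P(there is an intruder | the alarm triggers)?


Using Bayes' theorem:
P(A|B) = P(B|A)·P(A) / P(B)

P(the alarm triggers) = 47/50 × 1/20 + 11/100 × 19/20
= 47/1000 + 209/2000 = 303/2000

P(there is an intruder|the alarm triggers) = (47/1000) / (303/2000) = 94/303

P(there is an intruder|the alarm triggers) = 94/303 ≈ 31.02%


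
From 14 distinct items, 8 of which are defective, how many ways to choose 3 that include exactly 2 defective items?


Choose 2 of the 8 defective items and 1 of the other 6 items:
C(8,2)×C(6,1) = 28×6 = 168

168


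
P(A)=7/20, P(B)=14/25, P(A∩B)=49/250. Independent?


P(A)×P(B) = 49/250
P(A∩B) = 49/250
Equal ✓ → Independent

Yes, independent


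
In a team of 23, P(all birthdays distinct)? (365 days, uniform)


P(all different) = Π(365-i)/365 for i=0..22
= (365/365)×(364/365)×...×(343/365)
= 0.492703

P ≈ 0.4927 ≈ 49.27%


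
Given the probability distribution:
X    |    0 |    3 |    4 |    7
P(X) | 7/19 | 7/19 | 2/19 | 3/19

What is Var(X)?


E[X] = 50/19
E[X²] = 242/19
Var(X) = E[X²] - (E[X])² = 242/19 - 2500/361 = 2098/361

Var(X) = 2098/361 ≈ 5.8116


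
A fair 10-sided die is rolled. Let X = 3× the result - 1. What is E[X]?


E[die] = (1+10)/2 = 11/2
E[X] = 3×11/2 - 1 = 31/2

E[X] = 31/2


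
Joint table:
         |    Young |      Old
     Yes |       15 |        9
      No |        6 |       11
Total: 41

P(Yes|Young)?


P(Yes|Young) = 15/(15+6) = 15/21 = 5/7

P = 5/7 ≈ 71.43%


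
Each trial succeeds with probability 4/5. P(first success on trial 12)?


Geometric: P(X=12) = (1-p)^(k-1)×p = (1/5)^11×4/5 = 4/244140625

P(X=12) = 4/244140625 ≈ 0.00%


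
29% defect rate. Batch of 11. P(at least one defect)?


P(all good) = (71/100)^11 = 231122292121701565271/10000000000000000000000
P(≥1 defect) = 9768877707878298434729/10000000000000000000000

P = 9768877707878298434729/10000000000000000000000 ≈ 97.69%


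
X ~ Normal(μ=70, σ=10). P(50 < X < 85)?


z₁=(50-70)/10=-2.0, z₂=(85-70)/10=1.5
P = Φ(1.5) - Φ(-2.0) = 0.933193 - 0.022750 = 0.910443 ≈ 0.9104

P(50 < X < 85) ≈ 0.9104


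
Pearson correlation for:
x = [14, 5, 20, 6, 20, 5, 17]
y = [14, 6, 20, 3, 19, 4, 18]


n=7, Σx=87, Σy=84, Σxy=1350, Σx²=1371, Σy²=1342
r = (7×1350 - 87×84)/√((7×1371 - 87²)(7×1342 - 84²))
= 2142/√(2028×2338) = 2142/√4741464 ≈ 2142/2177.4903 ≈ 0.9837

r ≈ 0.9837


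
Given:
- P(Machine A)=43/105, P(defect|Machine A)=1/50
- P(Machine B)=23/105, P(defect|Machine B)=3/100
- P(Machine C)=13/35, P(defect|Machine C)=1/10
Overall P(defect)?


P(B) = Σ P(B|Aᵢ)×P(Aᵢ)
  1/50×43/105 = 43/5250
  3/100×23/105 = 23/3500
  1/10×13/35 = 13/350
Sum = 109/2100

P(defect) = 109/2100 ≈ 5.19%


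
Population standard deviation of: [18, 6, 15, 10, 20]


Mean = 69/5
  (18-69/5)²=441/25
  (6-69/5)²=1521/25
  (15-69/5)²=36/25
  (10-69/5)²=361/25
  (20-69/5)²=961/25
Σ(x-μ)² = 664/5
σ² = (664/5)/5 = 664/25

σ = √(664/25) ≈ 5.1536


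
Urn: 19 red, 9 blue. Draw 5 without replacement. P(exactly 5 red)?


Hypergeometric: C(19,5)×C(9,0)/C(28,5)
= 11628×1/98280 = 323/2730

P(X=5) = 323/2730 ≈ 11.83%


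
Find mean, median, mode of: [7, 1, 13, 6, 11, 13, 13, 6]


Sorted: [1, 6, 6, 7, 11, 13, 13, 13]
Mean = 70/8 = 35/4
Median = 9
Freq: {7: 1, 1: 1, 13: 3, 6: 2, 11: 1}
Mode: [13]

Mean=35/4, Median=9, Mode=13


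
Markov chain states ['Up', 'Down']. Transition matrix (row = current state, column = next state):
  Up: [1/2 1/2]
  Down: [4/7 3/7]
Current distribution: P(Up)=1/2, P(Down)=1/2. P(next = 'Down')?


P(next=Down) = Σᵢ P(now=i)×P(i→Down)
= 1/2×1/2 + 1/2×3/7
= 1/4 + 3/14 = 13/28

P = 13/28 ≈ 0.4643


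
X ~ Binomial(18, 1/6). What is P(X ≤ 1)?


P(X ≤ 1) = Σ P(X=i) for i=0..1
P(X=0) = 3814697265625/101559956668416
P(X=1) = 762939453125/5642219814912
Sum = 17547607421875/101559956668416

P(X ≤ 1) = 17547607421875/101559956668416 ≈ 17.28%


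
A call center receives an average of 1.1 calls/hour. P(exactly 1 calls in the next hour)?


Poisson(λ=1.1): P(X=1) = e^(-λ)×λ^k/k!
= e^(-1.1) × 1.1^1 / 1!
≈ 0.3328710837 × 1.1 / 1 ≈ 0.366158

P(X=1) ≈ 0.366158 ≈ 36.62%


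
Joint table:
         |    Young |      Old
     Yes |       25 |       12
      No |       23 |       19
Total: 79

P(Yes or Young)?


P(Yes∨Young) = P(Yes) + P(Young) - P(Yes∧Young)
= (37 + 48 - 25)/79 = 60/79

P = 60/79 ≈ 75.95%


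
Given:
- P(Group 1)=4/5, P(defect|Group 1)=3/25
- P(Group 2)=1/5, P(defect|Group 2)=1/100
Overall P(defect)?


P(B) = Σ P(B|Aᵢ)×P(Aᵢ)
  3/25×4/5 = 12/125
  1/100×1/5 = 1/500
Sum = 49/500

P(defect) = 49/500 ≈ 9.80%


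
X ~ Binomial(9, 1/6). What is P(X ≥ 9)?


P(X ≥ 9) = Σ P(X=i) for i=9..9
P(X=9) = 1/10077696
Sum = 1/10077696

P(X ≥ 9) = 1/10077696 ≈ 0.00%


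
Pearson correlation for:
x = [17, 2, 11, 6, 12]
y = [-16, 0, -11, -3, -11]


n=5, Σx=48, Σy=-41, Σxy=-543, Σx²=594, Σy²=507
r = (5×(-543) - 48×(-41))/√((5×594 - 48²)(5×507 - (-41)²))
= -747/√(666×854) = -747/√568764 ≈ -747/754.1644 ≈ -0.9905

r ≈ -0.9905


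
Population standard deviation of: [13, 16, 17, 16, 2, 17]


Mean = 81/6 = 27/2
  (13-27/2)²=1/4
  (16-27/2)²=25/4
  (17-27/2)²=49/4
  (16-27/2)²=25/4
  (2-27/2)²=529/4
  (17-27/2)²=49/4
Σ(x-μ)² = 339/2
σ² = (339/2)/6 = 113/4

σ = √(113/4) ≈ 5.3151


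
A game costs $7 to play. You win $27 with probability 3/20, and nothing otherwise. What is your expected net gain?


E[gain] = (27-7)×3/20 + (-7)×17/20
= 3 - 119/20 = -59/20

Expected net gain = $-59/20 ≈ $-2.95


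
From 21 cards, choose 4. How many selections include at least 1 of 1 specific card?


Complement: C(21,4) - C(20,4) = 5985 - 4845 = 1140

1140


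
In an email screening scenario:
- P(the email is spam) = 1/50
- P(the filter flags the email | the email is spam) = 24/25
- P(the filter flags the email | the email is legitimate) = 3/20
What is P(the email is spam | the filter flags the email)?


Using Bayes' theorem:
P(A|B) = P(B|A)·P(A) / P(B)

P(the filter flags the email) = 24/25 × 1/50 + 3/20 × 49/50
= 12/625 + 147/1000 = 831/5000

P(the email is spam|the filter flags the email) = (12/625) / (831/5000) = 32/277

P(the email is spam|the filter flags the email) = 32/277 ≈ 11.55%


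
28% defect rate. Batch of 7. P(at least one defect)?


P(all good) = (18/25)^7 = 612220032/6103515625
P(≥1 defect) = 5491295593/6103515625

P = 5491295593/6103515625 ≈ 89.97%


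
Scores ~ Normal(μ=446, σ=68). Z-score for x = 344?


z = (x - μ)/σ = (344 - 446)/68 = -1.5

z = -1.5


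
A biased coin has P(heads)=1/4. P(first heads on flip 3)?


Geometric: P(X=3) = (1-p)^(k-1)×p = (3/4)^2×1/4 = 9/64

P(X=3) = 9/64 ≈ 14.06%


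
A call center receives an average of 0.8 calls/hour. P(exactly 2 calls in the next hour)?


Poisson(λ=0.8): P(X=2) = e^(-λ)×λ^k/k!
= e^(-0.8) × 0.8^2 / 2!
≈ 0.4493289641 × 0.64 / 2 ≈ 0.143785

P(X=2) ≈ 0.143785 ≈ 14.38%


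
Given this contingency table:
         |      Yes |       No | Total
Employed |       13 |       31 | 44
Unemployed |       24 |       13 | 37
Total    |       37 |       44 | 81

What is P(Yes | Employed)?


P(Yes | Employed) = 13/(13+31) = 13/44

P(Yes|Employed) = 13/44 ≈ 29.55%


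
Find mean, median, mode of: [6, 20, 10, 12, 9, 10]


Sorted: [6, 9, 10, 10, 12, 20]
Mean = 67/6
Median = 10
Freq: {6: 1, 20: 1, 10: 2, 12: 1, 9: 1}
Mode: [10]

Mean=67/6, Median=10, Mode=10


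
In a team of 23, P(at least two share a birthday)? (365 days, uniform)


P(all different) = Π(365-i)/365 for i=0..22
= 0.492703
P(match) = 1 - 0.492703 = 0.507297

P ≈ 0.5073 ≈ 50.73%


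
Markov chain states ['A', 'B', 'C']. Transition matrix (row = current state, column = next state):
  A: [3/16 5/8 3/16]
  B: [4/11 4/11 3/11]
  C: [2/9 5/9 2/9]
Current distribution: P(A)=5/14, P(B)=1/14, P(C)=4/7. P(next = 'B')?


P(next=B) = Σᵢ P(now=i)×P(i→B)
= 5/14×5/8 + 1/14×4/11 + 4/7×5/9
= 25/112 + 2/77 + 20/63 = 6283/11088

P = 6283/11088 ≈ 0.5666


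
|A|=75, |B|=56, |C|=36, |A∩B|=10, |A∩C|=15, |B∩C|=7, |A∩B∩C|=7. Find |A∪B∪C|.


|A∪B∪C| = 75+56+36-10-15-7+7 = 142

|A∪B∪C| = 142


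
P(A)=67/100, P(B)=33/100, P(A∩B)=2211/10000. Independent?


P(A)×P(B) = 2211/10000
P(A∩B) = 2211/10000
Equal ✓ → Independent

Yes, independent


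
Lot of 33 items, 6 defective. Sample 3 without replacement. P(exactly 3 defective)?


Hypergeometric: C(6,3)×C(27,0)/C(33,3)
= 20×1/5456 = 5/1364

P(X=3) = 5/1364 ≈ 0.37%


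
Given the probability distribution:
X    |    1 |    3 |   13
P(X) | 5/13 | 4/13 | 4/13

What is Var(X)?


E[X] = 69/13
E[X²] = 717/13
Var(X) = E[X²] - (E[X])² = 717/13 - 4761/169 = 4560/169

Var(X) = 4560/169 ≈ 26.9822


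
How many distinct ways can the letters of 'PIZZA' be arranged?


Letters: 5, freq: {'P': 1, 'I': 1, 'Z': 2, 'A': 1}
5!/(1!×1!×2!×1!) = 120/2 = 60

60


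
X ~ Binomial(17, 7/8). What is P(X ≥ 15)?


P(X ≥ 15) = Σ P(X=i) for i=15..17
P(X=15) = 80708545669031/281474976710656
P(X=16) = 564959819683217/2251799813685248
P(X=17) = 232630513987207/2251799813685248
Sum = 90203668688917/140737488355328

P(X ≥ 15) = 90203668688917/140737488355328 ≈ 64.09%


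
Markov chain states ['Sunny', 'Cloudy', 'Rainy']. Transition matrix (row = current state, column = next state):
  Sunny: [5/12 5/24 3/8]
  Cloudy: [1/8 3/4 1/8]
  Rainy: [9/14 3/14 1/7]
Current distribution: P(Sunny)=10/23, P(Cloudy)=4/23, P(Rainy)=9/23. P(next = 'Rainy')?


P(next=Rainy) = Σᵢ P(now=i)×P(i→Rainy)
= 10/23×3/8 + 4/23×1/8 + 9/23×1/7
= 15/92 + 1/46 + 9/161 = 155/644

P = 155/644 ≈ 0.2407


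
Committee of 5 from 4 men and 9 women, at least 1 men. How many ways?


Count by #men:
  1M,4W: C(4,1)×C(9,4)=504
  2M,3W: C(4,2)×C(9,3)=504
  3M,2W: C(4,3)×C(9,2)=144
  4M,1W: C(4,4)×C(9,1)=9
Total = 1161

1161


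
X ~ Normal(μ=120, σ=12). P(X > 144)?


z = (144-120)/12 = 2.0
P(X > 144) = 1 - P(Z ≤ 2.0) = 1 - 0.9772 = 0.0228

P(X > 144) ≈ 0.0228


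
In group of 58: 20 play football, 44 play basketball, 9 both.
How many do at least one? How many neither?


|A∪B| = 20+44-9 = 55
Neither = 58-55 = 3

At least one: 55; Neither: 3


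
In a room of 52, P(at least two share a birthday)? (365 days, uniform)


P(all different) = Π(365-i)/365 for i=0..51
= 0.021995
P(match) = 1 - 0.021995 = 0.978005

P ≈ 0.9780 ≈ 97.80%


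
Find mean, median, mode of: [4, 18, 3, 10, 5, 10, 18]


Sorted: [3, 4, 5, 10, 10, 18, 18]
Mean = 68/7
Median = 10
Freq: {4: 1, 18: 2, 3: 1, 10: 2, 5: 1}
Mode: [10, 18]

Mean=68/7, Median=10, Mode=[10, 18]


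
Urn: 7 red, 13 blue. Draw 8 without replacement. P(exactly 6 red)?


Hypergeometric: C(7,6)×C(13,2)/C(20,8)
= 7×78/125970 = 7/1615

P(X=6) = 7/1615 ≈ 0.43%


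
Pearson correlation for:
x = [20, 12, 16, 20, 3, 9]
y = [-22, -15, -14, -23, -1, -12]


n=6, Σx=80, Σy=-87, Σxy=-1415, Σx²=1290, Σy²=1579
r = (6×(-1415) - 80×(-87))/√((6×1290 - 80²)(6×1579 - (-87)²))
= -1530/√(1340×1905) = -1530/√2552700 ≈ -1530/1597.7171 ≈ -0.9576

r ≈ -0.9576


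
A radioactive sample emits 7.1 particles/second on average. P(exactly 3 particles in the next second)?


Poisson(λ=7.1): P(X=3) = e^(-λ)×λ^k/k!
= e^(-7.1) × 7.1^3 / 3!
≈ 0.0008251049233 × 357.911 / 6 ≈ 0.049219

P(X=3) ≈ 0.049219 ≈ 4.92%


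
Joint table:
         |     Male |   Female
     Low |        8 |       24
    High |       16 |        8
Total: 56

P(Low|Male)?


P(Low|Male) = 8/(8+16) = 8/24 = 1/3

P = 1/3 ≈ 33.33%


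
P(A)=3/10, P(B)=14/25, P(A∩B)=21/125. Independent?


P(A)×P(B) = 21/125
P(A∩B) = 21/125
Equal ✓ → Independent

Yes, independent


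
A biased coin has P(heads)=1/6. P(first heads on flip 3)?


Geometric: P(X=3) = (1-p)^(k-1)×p = (5/6)^2×1/6 = 25/216

P(X=3) = 25/216 ≈ 11.57%


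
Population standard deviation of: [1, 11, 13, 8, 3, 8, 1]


Mean = 45/7
  (1-45/7)²=1444/49
  (11-45/7)²=1024/49
  (13-45/7)²=2116/49
  (8-45/7)²=121/49
  (3-45/7)²=576/49
  (8-45/7)²=121/49
  (1-45/7)²=1444/49
Σ(x-μ)² = 978/7
σ² = (978/7)/7 = 978/49

σ = √(978/49) ≈ 4.4676


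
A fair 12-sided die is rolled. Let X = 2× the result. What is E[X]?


E[die] = (1+12)/2 = 13/2
E[X] = 2 × 13/2 = 13

E[X] = 13


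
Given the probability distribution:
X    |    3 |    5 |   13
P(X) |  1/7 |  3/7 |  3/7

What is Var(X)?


E[X] = 57/7
E[X²] = 591/7
Var(X) = E[X²] - (E[X])² = 591/7 - 3249/49 = 888/49

Var(X) = 888/49 ≈ 18.1224


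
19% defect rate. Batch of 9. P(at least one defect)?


P(all good) = (81/100)^9 = 150094635296999121/1000000000000000000
P(≥1 defect) = 849905364703000879/1000000000000000000

P = 849905364703000879/1000000000000000000 ≈ 84.99%


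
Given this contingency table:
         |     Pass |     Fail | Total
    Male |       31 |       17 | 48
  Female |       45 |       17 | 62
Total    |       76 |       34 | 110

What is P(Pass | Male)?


P(Pass | Male) = 31/(31+17) = 31/48

P(Pass|Male) = 31/48 ≈ 64.58%


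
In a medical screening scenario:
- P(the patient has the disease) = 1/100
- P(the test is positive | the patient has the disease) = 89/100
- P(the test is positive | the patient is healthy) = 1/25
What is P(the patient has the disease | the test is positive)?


Using Bayes' theorem:
P(A|B) = P(B|A)·P(A) / P(B)

P(the test is positive) = 89/100 × 1/100 + 1/25 × 99/100
= 89/10000 + 99/2500 = 97/2000

P(the patient has the disease|the test is positive) = (89/10000) / (97/2000) = 89/485

P(the patient has the disease|the test is positive) = 89/485 ≈ 18.35%


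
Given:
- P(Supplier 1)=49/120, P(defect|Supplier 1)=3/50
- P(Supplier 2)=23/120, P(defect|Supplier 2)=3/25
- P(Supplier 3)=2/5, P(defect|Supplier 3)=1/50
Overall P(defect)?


P(B) = Σ P(B|Aᵢ)×P(Aᵢ)
  3/50×49/120 = 49/2000
  3/25×23/120 = 23/1000
  1/50×2/5 = 1/125
Sum = 111/2000

P(defect) = 111/2000 ≈ 5.55%


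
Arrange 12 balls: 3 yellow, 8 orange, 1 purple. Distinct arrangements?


12!/(3!×8!×1!) = 1980

1980


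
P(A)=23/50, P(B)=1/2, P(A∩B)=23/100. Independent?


P(A)×P(B) = 23/100
P(A∩B) = 23/100
Equal ✓ → Independent

Yes, independent


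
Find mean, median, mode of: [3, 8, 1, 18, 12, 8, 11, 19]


Sorted: [1, 3, 8, 8, 11, 12, 18, 19]
Mean = 80/8 = 10
Median = 19/2
Freq: {3: 1, 8: 2, 1: 1, 18: 1, 12: 1, 11: 1, 19: 1}
Mode: [8]

Mean=10, Median=19/2, Mode=8


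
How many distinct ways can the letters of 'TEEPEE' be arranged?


Letters: 6, freq: {'T': 1, 'E': 4, 'P': 1}
6!/(1!×4!×1!) = 720/24 = 30

30


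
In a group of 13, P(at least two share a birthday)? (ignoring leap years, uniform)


P(all different) = Π(365-i)/365 for i=0..12
= 0.805590
P(match) = 1 - 0.805590 = 0.194410

P ≈ 0.1944 ≈ 19.44%


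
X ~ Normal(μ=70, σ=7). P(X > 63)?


z = (63-70)/7 = -1.0
P(X > 63) = 1 - P(Z ≤ -1.0) = 1 - 0.1587 = 0.8413

P(X > 63) ≈ 0.8413


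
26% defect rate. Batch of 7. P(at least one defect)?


P(all good) = (37/50)^7 = 94931877133/781250000000
P(≥1 defect) = 686318122867/781250000000

P = 686318122867/781250000000 ≈ 87.85%


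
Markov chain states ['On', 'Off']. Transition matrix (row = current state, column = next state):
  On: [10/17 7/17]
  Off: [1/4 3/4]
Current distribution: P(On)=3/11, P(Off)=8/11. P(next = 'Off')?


P(next=Off) = Σᵢ P(now=i)×P(i→Off)
= 3/11×7/17 + 8/11×3/4
= 21/187 + 6/11 = 123/187

P = 123/187 ≈ 0.6578


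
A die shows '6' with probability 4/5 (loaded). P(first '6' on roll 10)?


Geometric: P(X=10) = (1-p)^(k-1)×p = (1/5)^9×4/5 = 4/9765625

P(X=10) = 4/9765625 ≈ 0.00%


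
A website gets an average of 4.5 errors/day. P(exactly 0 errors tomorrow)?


Poisson(λ=4.5): P(X=0) = e^(-λ)×λ^k/k!
= e^(-4.5) × 4.5^0 / 0!
≈ 0.01110899654 × 1 / 1 ≈ 0.011109

P(X=0) ≈ 0.011109 ≈ 1.11%


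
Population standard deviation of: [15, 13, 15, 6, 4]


Mean = 53/5
  (15-53/5)²=484/25
  (13-53/5)²=144/25
  (15-53/5)²=484/25
  (6-53/5)²=529/25
  (4-53/5)²=1089/25
Σ(x-μ)² = 546/5
σ² = (546/5)/5 = 546/25

σ = √(546/25) ≈ 4.6733


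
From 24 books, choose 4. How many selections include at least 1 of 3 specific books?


Complement: C(24,4) - C(21,4) = 10626 - 5985 = 4641

4641


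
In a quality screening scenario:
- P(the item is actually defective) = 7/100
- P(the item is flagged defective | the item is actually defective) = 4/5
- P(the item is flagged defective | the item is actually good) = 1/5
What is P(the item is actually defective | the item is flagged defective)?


Using Bayes' theorem:
P(A|B) = P(B|A)·P(A) / P(B)

P(the item is flagged defective) = 4/5 × 7/100 + 1/5 × 93/100
= 7/125 + 93/500 = 121/500

P(the item is actually defective|the item is flagged defective) = (7/125) / (121/500) = 28/121

P(the item is actually defective|the item is flagged defective) = 28/121 ≈ 23.14%


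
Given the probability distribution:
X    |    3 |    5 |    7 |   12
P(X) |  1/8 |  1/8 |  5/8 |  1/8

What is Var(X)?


E[X] = 55/8
E[X²] = 423/8
Var(X) = E[X²] - (E[X])² = 423/8 - 3025/64 = 359/64

Var(X) = 359/64 ≈ 5.6094


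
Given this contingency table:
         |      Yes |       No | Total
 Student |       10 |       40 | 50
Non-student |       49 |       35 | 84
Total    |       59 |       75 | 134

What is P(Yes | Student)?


P(Yes | Student) = 10/(10+40) = 10/50 = 1/5

P(Yes|Student) = 1/5 ≈ 20.00%


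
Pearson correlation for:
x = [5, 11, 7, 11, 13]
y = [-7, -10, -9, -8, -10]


n=5, Σx=47, Σy=-44, Σxy=-426, Σx²=485, Σy²=394
r = (5×(-426) - 47×(-44))/√((5×485 - 47²)(5×394 - (-44)²))
= -62/√(216×34) = -62/√7344 ≈ -62/85.6971 ≈ -0.7235

r ≈ -0.7235


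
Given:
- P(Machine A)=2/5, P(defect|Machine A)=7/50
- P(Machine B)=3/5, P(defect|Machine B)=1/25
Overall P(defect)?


P(B) = Σ P(B|Aᵢ)×P(Aᵢ)
  7/50×2/5 = 7/125
  1/25×3/5 = 3/125
Sum = 2/25

P(defect) = 2/25 ≈ 8.00%


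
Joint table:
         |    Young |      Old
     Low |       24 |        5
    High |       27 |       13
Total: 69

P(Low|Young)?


P(Low|Young) = 24/(24+27) = 24/51 = 8/17

P = 8/17 ≈ 47.06%


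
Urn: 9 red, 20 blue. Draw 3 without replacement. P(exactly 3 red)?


Hypergeometric: C(9,3)×C(20,0)/C(29,3)
= 84×1/3654 = 2/87

P(X=3) = 2/87 ≈ 2.30%


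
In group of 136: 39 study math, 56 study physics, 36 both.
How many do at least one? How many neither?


|A∪B| = 39+56-36 = 59
Neither = 136-59 = 77

At least one: 59; Neither: 77


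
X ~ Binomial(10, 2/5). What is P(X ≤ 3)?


P(X ≤ 3) = Σ P(X=i) for i=0..3
P(X=0) = 59049/9765625
P(X=1) = 78732/1953125
P(X=2) = 236196/1953125
P(X=3) = 419904/1953125
Sum = 3733209/9765625

P(X ≤ 3) = 3733209/9765625 ≈ 38.23%


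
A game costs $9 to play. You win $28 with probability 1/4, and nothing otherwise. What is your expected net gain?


E[gain] = (28-9)×1/4 + (-9)×3/4
= 19/4 - 27/4 = -2

Expected net gain = $-2 ≈ $-2.00


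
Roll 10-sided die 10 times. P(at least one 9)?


P(no 9)^10 = (9/10)^10 = 3486784401/10000000000
P(≥1) = 1 - 3486784401/10000000000 = 6513215599/10000000000

P = 6513215599/10000000000 ≈ 65.13%


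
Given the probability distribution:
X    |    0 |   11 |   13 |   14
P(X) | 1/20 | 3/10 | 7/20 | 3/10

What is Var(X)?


E[X] = 241/20
E[X²] = 617/4
Var(X) = E[X²] - (E[X])² = 617/4 - 58081/400 = 3619/400

Var(X) = 3619/400 ≈ 9.0475


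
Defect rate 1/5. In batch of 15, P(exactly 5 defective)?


Binomial: P(X=5) = C(15,5)×p^5×(1-p)^10
= 3003 × 1/3125 × 1048576/9765625 = 3148873728/30517578125

P(X=5) = 3148873728/30517578125 ≈ 10.32%


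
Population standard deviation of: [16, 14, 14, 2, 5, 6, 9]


Mean = 66/7
  (16-66/7)²=2116/49
  (14-66/7)²=1024/49
  (14-66/7)²=1024/49
  (2-66/7)²=2704/49
  (5-66/7)²=961/49
  (6-66/7)²=576/49
  (9-66/7)²=9/49
Σ(x-μ)² = 1202/7
σ² = (1202/7)/7 = 1202/49

σ = √(1202/49) ≈ 4.9528


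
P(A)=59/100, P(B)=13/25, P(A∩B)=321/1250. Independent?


P(A)×P(B) = 767/2500
P(A∩B) = 321/1250
Not equal → NOT independent

No, not independent


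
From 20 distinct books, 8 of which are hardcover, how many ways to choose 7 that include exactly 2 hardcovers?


Choose 2 of the 8 hardcovers and 5 of the other 12 books:
C(8,2)×C(12,5) = 28×792 = 22176

22176


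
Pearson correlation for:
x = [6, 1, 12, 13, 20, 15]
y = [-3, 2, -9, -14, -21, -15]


n=6, Σx=67, Σy=-60, Σxy=-951, Σx²=975, Σy²=956
r = (6×(-951) - 67×(-60))/√((6×975 - 67²)(6×956 - (-60)²))
= -1686/√(1361×2136) = -1686/√2907096 ≈ -1686/1705.0208 ≈ -0.9888

r ≈ -0.9888


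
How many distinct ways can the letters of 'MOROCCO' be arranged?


Letters: 7, freq: {'M': 1, 'O': 3, 'R': 1, 'C': 2}
7!/(1!×3!×1!×2!) = 5040/12 = 420

420


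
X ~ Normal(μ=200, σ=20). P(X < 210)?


z = (210-200)/20 = 0.5
P(Z < 0.5) = 0.6915

P(X < 210) ≈ 0.6915


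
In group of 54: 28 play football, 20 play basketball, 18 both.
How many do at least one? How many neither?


|A∪B| = 28+20-18 = 30
Neither = 54-30 = 24

At least one: 30; Neither: 24


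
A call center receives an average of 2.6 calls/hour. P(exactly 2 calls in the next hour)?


Poisson(λ=2.6): P(X=2) = e^(-λ)×λ^k/k!
= e^(-2.6) × 2.6^2 / 2!
≈ 0.07427357821 × 6.76 / 2 ≈ 0.251045

P(X=2) ≈ 0.251045 ≈ 25.10%


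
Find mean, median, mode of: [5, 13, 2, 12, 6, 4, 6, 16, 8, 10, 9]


Sorted: [2, 4, 5, 6, 6, 8, 9, 10, 12, 13, 16]
Mean = 91/11
Median = 8
Freq: {5: 1, 13: 1, 2: 1, 12: 1, 6: 2, 4: 1, 16: 1, 8: 1, 10: 1, 9: 1}
Mode: [6]

Mean=91/11, Median=8, Mode=6


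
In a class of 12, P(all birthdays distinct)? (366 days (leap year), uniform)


P(all different) = Π(366-i)/366 for i=0..11
= (366/366)×(365/366)×...×(355/366)
= 0.833396

P ≈ 0.8334 ≈ 83.34%


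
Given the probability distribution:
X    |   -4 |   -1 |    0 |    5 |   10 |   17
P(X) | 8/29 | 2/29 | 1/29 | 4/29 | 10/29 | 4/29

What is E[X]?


E[X] = Σ x·P(X=x)
= (-4)×(8/29) + (-1)×(2/29) + (0)×(1/29) + (5)×(4/29) + (10)×(10/29) + (17)×(4/29)
= 154/29

E[X] = 154/29


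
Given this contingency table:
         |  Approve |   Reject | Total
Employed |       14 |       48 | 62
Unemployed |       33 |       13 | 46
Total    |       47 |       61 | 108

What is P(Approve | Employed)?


P(Approve | Employed) = 14/(14+48) = 14/62 = 7/31

P(Approve|Employed) = 7/31 ≈ 22.58%


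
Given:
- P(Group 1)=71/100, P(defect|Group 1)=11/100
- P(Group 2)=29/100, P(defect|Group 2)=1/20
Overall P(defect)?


P(B) = Σ P(B|Aᵢ)×P(Aᵢ)
  11/100×71/100 = 781/10000
  1/20×29/100 = 29/2000
Sum = 463/5000

P(defect) = 463/5000 ≈ 9.26%


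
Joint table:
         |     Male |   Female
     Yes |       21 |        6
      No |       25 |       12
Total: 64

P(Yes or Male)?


P(Yes∨Male) = P(Yes) + P(Male) - P(Yes∧Male)
= (27 + 46 - 21)/64 = 52/64 = 13/16

P = 13/16 ≈ 81.25%


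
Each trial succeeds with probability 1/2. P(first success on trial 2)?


Geometric: P(X=2) = (1-p)^(k-1)×p = (1/2)^1×1/2 = 1/4

P(X=2) = 1/4 ≈ 25.00%


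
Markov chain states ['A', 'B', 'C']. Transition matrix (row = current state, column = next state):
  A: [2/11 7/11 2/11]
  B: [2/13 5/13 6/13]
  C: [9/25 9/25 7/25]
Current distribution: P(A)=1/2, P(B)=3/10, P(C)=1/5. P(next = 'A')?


P(next=A) = Σᵢ P(now=i)×P(i→A)
= 1/2×2/11 + 3/10×2/13 + 1/5×9/25
= 1/11 + 3/65 + 9/125 = 3737/17875

P = 3737/17875 ≈ 0.2091
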